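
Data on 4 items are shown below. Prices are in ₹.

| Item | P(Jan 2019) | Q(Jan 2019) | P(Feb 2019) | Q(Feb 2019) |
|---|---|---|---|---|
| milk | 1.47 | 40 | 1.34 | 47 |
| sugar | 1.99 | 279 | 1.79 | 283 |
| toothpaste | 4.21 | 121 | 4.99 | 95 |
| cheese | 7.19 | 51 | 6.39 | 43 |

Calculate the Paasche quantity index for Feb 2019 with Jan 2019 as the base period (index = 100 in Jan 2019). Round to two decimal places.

Paasche quantity index uses current-period prices as weights.
ΣP(Feb 2019)·Q(Feb 2019) = 1.34×47 + 1.79×283 + 4.99×95 + 6.39×43 = 62.98 + 506.57 + 474.05 + 274.77 = 1318.37
ΣP(Feb 2019)·Q(Jan 2019) = 1.34×40 + 1.79×279 + 4.99×121 + 6.39×51 = 53.6 + 499.41 + 603.79 + 325.89 = 1482.69
Index = 1318.37 / 1482.69 × 100 = 88.9174

88.92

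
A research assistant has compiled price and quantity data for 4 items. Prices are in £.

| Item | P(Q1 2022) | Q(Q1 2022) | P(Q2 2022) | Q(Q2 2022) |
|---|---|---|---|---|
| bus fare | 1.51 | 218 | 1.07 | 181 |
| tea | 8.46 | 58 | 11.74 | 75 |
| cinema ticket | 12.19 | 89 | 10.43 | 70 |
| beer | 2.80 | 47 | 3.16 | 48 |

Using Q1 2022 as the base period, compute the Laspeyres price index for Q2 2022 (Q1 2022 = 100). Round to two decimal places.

Laspeyres price index uses base-period quantities as weights.
ΣP(Q2 2022)·Q(Q1 2022) = 1.07×218 + 11.74×58 + 10.43×89 + 3.16×47 = 233.26 + 680.92 + 928.27 + 148.52 = 1990.97
ΣP(Q1 2022)·Q(Q1 2022) = 1.51×218 + 8.46×58 + 12.19×89 + 2.80×47 = 329.18 + 490.68 + 1084.91 + 131.6 = 2036.37
Index = 1990.97 / 2036.37 × 100 = 97.7705

97.77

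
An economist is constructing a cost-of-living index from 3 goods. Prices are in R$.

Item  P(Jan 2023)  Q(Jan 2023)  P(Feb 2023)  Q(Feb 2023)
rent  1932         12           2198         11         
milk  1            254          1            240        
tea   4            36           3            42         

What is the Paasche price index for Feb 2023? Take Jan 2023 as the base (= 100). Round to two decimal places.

Paasche price index uses current-period quantities as weights.
ΣP(Feb 2023)·Q(Feb 2023) = 2198×11 + 1×240 + 3×42 = 24178 + 240 + 126 = 24544
ΣP(Jan 2023)·Q(Feb 2023) = 1932×11 + 1×240 + 4×42 = 21252 + 240 + 168 = 21660
Index = 24544 / 21660 × 100 = 113.3149

113.31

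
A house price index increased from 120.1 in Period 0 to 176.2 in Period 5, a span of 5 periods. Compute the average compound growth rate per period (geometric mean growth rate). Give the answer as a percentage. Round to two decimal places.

7.97%

Growth factor = (176.2/120.1)^(1/5) = (1.467111)^(1/5) = 1.079674
Growth rate = 1.079674 − 1 = 0.079674 = 7.9674%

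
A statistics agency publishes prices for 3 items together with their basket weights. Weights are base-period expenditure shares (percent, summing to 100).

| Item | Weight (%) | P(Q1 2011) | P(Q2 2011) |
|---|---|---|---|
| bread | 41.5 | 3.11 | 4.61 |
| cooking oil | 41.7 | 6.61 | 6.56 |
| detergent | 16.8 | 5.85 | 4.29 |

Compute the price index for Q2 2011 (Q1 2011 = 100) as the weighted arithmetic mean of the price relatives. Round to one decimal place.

115.2

bread: 41.5 × (4.61/3.11) = 41.5 × 1.482315 = 61.5161
cooking oil: 41.7 × (6.56/6.61) = 41.7 × 0.992436 = 41.3846
detergent: 16.8 × (4.29/5.85) = 16.8 × 0.733333 = 12.3200
Index = Σ wᵢ·(p₁ᵢ/p₀ᵢ) = 61.5161 + 41.3846 + 12.3200 = 115.2206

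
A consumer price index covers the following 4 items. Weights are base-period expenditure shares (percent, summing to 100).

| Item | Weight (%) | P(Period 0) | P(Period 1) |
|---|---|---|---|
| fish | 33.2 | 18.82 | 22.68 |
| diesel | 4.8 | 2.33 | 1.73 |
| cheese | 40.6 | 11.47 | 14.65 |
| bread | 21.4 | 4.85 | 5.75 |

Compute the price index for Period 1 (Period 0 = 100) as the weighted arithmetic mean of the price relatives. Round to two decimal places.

120.80

fish: 33.2 × (22.68/18.82) = 33.2 × 1.205101 = 40.0094
diesel: 4.8 × (1.73/2.33) = 4.8 × 0.742489 = 3.5639
cheese: 40.6 × (14.65/11.47) = 40.6 × 1.277245 = 51.8561
bread: 21.4 × (5.75/4.85) = 21.4 × 1.185567 = 25.3711
Index = Σ wᵢ·(p₁ᵢ/p₀ᵢ) = 40.0094 + 3.5639 + 51.8561 + 25.3711 = 120.8006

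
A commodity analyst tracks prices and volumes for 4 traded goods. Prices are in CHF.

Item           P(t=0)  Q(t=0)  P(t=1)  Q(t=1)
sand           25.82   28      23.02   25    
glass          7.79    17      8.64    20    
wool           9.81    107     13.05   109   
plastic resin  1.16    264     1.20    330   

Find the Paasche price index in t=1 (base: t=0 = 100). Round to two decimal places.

Paasche price index uses current-period quantities as weights.
ΣP(t=1)·Q(t=1) = 23.02×25 + 8.64×20 + 13.05×109 + 1.20×330 = 575.5 + 172.8 + 1422.45 + 396 = 2566.75
ΣP(t=0)·Q(t=1) = 25.82×25 + 7.79×20 + 9.81×109 + 1.16×330 = 645.5 + 155.8 + 1069.29 + 382.8 = 2253.39
Index = 2566.75 / 2253.39 × 100 = 113.9062

113.91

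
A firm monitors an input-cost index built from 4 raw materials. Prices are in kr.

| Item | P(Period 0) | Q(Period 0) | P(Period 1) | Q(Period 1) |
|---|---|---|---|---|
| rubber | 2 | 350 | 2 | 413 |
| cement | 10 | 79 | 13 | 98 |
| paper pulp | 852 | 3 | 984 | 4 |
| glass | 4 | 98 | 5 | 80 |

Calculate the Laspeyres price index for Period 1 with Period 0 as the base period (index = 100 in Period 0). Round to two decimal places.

Laspeyres price index uses base-period quantities as weights.
ΣP(Period 1)·Q(Period 0) = 2×350 + 13×79 + 984×3 + 5×98 = 700 + 1027 + 2952 + 490 = 5169
ΣP(Period 0)·Q(Period 0) = 2×350 + 10×79 + 852×3 + 4×98 = 700 + 790 + 2556 + 392 = 4438
Index = 5169 / 4438 × 100 = 116.4714

116.47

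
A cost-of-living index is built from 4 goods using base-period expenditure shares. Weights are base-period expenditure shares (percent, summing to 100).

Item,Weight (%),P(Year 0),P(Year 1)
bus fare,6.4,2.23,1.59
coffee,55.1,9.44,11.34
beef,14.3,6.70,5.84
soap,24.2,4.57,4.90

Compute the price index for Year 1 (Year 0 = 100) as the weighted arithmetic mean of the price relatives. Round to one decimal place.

109.2

bus fare: 6.4 × (1.59/2.23) = 6.4 × 0.713004 = 4.5632
coffee: 55.1 × (11.34/9.44) = 55.1 × 1.201271 = 66.1900
beef: 14.3 × (5.84/6.70) = 14.3 × 0.871642 = 12.4645
soap: 24.2 × (4.90/4.57) = 24.2 × 1.072210 = 25.9475
Index = Σ wᵢ·(p₁ᵢ/p₀ᵢ) = 4.5632 + 66.1900 + 12.4645 + 25.9475 = 109.1652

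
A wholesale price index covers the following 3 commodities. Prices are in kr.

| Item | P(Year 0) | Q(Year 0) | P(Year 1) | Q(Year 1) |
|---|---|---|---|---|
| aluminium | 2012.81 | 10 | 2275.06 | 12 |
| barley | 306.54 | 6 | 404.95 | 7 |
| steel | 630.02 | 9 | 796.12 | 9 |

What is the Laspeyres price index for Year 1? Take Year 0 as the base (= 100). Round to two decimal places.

Laspeyres price index uses base-period quantities as weights.
ΣP(Year 1)·Q(Year 0) = 2275.06×10 + 404.95×6 + 796.12×9 = 22750.6 + 2429.7 + 7165.08 = 32345.38
ΣP(Year 0)·Q(Year 0) = 2012.81×10 + 306.54×6 + 630.02×9 = 20128.1 + 1839.24 + 5670.18 = 27637.52
Index = 32345.38 / 27637.52 × 100 = 117.0343

117.03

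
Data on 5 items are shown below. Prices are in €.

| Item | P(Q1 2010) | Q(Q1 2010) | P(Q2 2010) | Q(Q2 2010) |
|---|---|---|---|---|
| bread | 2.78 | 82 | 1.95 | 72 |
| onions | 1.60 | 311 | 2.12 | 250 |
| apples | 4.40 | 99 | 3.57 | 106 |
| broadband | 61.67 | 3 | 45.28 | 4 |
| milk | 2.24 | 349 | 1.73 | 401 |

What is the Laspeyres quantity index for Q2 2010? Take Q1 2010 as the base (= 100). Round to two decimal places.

103.93

Laspeyres quantity index uses base-period prices as weights.
ΣP(Q1 2010)·Q(Q2 2010) = 2.78×72 + 1.60×250 + 4.40×106 + 61.67×4 + 2.24×401 = 200.16 + 400 + 466.4 + 246.68 + 898.24 = 2211.48
ΣP(Q1 2010)·Q(Q1 2010) = 2.78×82 + 1.60×311 + 4.40×99 + 61.67×3 + 2.24×349 = 227.96 + 497.6 + 435.6 + 185.01 + 781.76 = 2127.93
Index = 2211.48 / 2127.93 × 100 = 103.9264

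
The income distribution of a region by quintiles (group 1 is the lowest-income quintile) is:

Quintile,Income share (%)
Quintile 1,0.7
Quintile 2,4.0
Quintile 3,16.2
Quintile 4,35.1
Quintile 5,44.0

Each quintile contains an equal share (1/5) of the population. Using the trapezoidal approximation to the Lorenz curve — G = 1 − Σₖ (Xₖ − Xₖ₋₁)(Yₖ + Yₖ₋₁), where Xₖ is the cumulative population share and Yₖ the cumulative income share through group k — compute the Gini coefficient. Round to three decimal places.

0.471

Cumulative income shares Yₖ: 0.0070, 0.0470, 0.2090, 0.5600, 1.0000
Σ (Xₖ−Xₖ₋₁)(Yₖ+Yₖ₋₁) = (1/5)(0.0070+0.0000) + (1/5)(0.0470+0.0070) + (1/5)(0.2090+0.0470) + (1/5)(0.5600+0.2090) + (1/5)(1.0000+0.5600)
  = 0.0014 + 0.0108 + 0.0512 + 0.1538 + 0.3120 = 0.5292
G = 1 − 0.5292 = 0.4708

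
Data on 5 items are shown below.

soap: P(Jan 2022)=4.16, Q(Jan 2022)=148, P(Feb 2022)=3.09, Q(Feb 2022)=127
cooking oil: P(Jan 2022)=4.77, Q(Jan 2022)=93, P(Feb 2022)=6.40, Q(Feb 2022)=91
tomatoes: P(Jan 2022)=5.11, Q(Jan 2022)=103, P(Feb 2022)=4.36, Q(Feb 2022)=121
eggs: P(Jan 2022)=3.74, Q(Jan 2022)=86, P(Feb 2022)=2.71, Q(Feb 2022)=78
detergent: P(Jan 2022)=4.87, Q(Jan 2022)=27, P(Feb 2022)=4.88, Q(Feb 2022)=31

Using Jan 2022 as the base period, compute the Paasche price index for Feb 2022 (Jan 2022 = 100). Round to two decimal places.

92.17

Paasche price index uses current-period quantities as weights.
ΣP(Feb 2022)·Q(Feb 2022) = 3.09×127 + 6.40×91 + 4.36×121 + 2.71×78 + 4.88×31 = 392.43 + 582.4 + 527.56 + 211.38 + 151.28 = 1865.05
ΣP(Jan 2022)·Q(Feb 2022) = 4.16×127 + 4.77×91 + 5.11×121 + 3.74×78 + 4.87×31 = 528.32 + 434.07 + 618.31 + 291.72 + 150.97 = 2023.39
Index = 1865.05 / 2023.39 × 100 = 92.1745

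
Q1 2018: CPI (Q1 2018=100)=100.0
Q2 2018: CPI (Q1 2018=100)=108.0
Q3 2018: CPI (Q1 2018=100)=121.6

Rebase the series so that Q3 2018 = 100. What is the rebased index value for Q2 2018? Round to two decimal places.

Rebased(Q2 2018) = 108.0 / 121.6 × 100 = 88.8158

88.82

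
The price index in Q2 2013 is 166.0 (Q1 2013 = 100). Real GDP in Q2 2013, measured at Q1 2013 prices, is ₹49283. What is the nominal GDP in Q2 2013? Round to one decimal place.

Nominal = Real × (Index/100) = 49283 × (166.0/100)
        = 49283 × 1.660 = 81809.7800

81809.8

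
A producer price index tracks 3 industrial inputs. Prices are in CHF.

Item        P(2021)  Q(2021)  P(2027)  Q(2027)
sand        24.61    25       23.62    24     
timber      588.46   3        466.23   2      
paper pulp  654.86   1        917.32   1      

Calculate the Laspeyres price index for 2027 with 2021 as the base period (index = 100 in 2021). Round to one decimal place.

95.8

Laspeyres price index uses base-period quantities as weights.
ΣP(2027)·Q(2021) = 23.62×25 + 466.23×3 + 917.32×1 = 590.5 + 1398.69 + 917.32 = 2906.51
ΣP(2021)·Q(2021) = 24.61×25 + 588.46×3 + 654.86×1 = 615.25 + 1765.38 + 654.86 = 3035.49
Index = 2906.51 / 3035.49 × 100 = 95.7509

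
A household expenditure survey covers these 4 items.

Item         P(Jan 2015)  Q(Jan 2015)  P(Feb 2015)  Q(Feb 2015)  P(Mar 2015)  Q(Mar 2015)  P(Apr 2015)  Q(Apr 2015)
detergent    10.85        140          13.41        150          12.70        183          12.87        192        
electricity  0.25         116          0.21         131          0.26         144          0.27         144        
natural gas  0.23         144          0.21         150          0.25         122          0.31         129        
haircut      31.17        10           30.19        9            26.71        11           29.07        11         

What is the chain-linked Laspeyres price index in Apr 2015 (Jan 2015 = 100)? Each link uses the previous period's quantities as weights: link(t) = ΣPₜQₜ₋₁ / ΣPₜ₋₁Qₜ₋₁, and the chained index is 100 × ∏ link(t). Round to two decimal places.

114.45

Link Jan 2015→Feb 2015:
ΣP(Feb 2015)Q(Jan 2015) = 13.41×140 + 0.21×116 + 0.21×144 + 30.19×10 = 1877.4 + 24.36 + 30.24 + 301.9 = 2233.9
ΣP(Jan 2015)Q(Jan 2015) = 10.85×140 + 0.25×116 + 0.23×144 + 31.17×10 = 1519 + 29 + 33.12 + 311.7 = 1892.82
link = 2233.9/1892.82 = 1.180197
Link Feb 2015→Mar 2015:
ΣP(Mar 2015)Q(Feb 2015) = 12.70×150 + 0.26×131 + 0.25×150 + 26.71×9 = 1905 + 34.06 + 37.5 + 240.39 = 2216.95
ΣP(Feb 2015)Q(Feb 2015) = 13.41×150 + 0.21×131 + 0.21×150 + 30.19×9 = 2011.5 + 27.51 + 31.5 + 271.71 = 2342.22
link = 2216.95/2342.22 = 0.946517
Link Mar 2015→Apr 2015:
ΣP(Apr 2015)Q(Mar 2015) = 12.87×183 + 0.27×144 + 0.31×122 + 29.07×11 = 2355.21 + 38.88 + 37.82 + 319.77 = 2751.68
ΣP(Mar 2015)Q(Mar 2015) = 12.70×183 + 0.26×144 + 0.25×122 + 26.71×11 = 2324.1 + 37.44 + 30.5 + 293.81 = 2685.85
link = 2751.68/2685.85 = 1.024510
Chained index = 100 × 1.180197 × 0.946517 × 1.024510 = 114.4455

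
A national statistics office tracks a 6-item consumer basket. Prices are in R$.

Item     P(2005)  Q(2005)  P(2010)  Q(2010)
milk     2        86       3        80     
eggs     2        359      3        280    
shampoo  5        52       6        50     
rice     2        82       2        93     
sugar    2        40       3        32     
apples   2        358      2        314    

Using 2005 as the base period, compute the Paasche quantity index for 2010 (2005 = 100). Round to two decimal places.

Paasche quantity index uses current-period prices as weights.
ΣP(2010)·Q(2010) = 3×80 + 3×280 + 6×50 + 2×93 + 3×32 + 2×314 = 240 + 840 + 300 + 186 + 96 + 628 = 2290
ΣP(2010)·Q(2005) = 3×86 + 3×359 + 6×52 + 2×82 + 3×40 + 2×358 = 258 + 1077 + 312 + 164 + 120 + 716 = 2647
Index = 2290 / 2647 × 100 = 86.5130

86.51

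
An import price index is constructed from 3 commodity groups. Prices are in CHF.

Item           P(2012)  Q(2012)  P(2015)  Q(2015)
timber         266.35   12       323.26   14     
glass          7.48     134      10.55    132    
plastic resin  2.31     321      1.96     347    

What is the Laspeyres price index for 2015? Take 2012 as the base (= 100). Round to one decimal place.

Laspeyres price index uses base-period quantities as weights.
ΣP(2015)·Q(2012) = 323.26×12 + 10.55×134 + 1.96×321 = 3879.12 + 1413.7 + 629.16 = 5921.98
ΣP(2012)·Q(2012) = 266.35×12 + 7.48×134 + 2.31×321 = 3196.2 + 1002.32 + 741.51 = 4940.03
Index = 5921.98 / 4940.03 × 100 = 119.8774

119.9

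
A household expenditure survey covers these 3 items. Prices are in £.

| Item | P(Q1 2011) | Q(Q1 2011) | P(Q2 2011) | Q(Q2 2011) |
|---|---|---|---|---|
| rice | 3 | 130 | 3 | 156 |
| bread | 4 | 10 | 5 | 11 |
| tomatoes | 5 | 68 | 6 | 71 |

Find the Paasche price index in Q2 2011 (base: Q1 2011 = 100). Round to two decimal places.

Paasche price index uses current-period quantities as weights.
ΣP(Q2 2011)·Q(Q2 2011) = 3×156 + 5×11 + 6×71 = 468 + 55 + 426 = 949
ΣP(Q1 2011)·Q(Q2 2011) = 3×156 + 4×11 + 5×71 = 468 + 44 + 355 = 867
Index = 949 / 867 × 100 = 109.4579

109.46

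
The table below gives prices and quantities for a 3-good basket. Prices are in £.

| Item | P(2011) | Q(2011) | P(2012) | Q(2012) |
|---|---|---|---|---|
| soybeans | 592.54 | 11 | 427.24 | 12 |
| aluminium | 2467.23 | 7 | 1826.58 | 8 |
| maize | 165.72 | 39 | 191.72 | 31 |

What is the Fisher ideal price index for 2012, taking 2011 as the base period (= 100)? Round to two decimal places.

81.40

Laspeyres component (base-period weights):
ΣP(2012)Q(2011) = 427.24×11 + 1826.58×7 + 191.72×39 = 4699.64 + 12786.06 + 7477.08 = 24962.78
ΣP(2011)Q(2011) = 592.54×11 + 2467.23×7 + 165.72×39 = 6517.94 + 17270.61 + 6463.08 = 30251.63
L = 24962.78 / 30251.63 × 100 = 82.5171
Paasche component (current-period weights):
ΣP(2012)Q(2012) = 427.24×12 + 1826.58×8 + 191.72×31 = 5126.88 + 14612.64 + 5943.32 = 25682.84
ΣP(2011)Q(2012) = 592.54×12 + 2467.23×8 + 165.72×31 = 7110.48 + 19737.84 + 5137.32 = 31985.64
P = 25682.84 / 31985.64 × 100 = 80.2949
Fisher = √(L × P) = √(82.5171 × 80.2949) = 81.3984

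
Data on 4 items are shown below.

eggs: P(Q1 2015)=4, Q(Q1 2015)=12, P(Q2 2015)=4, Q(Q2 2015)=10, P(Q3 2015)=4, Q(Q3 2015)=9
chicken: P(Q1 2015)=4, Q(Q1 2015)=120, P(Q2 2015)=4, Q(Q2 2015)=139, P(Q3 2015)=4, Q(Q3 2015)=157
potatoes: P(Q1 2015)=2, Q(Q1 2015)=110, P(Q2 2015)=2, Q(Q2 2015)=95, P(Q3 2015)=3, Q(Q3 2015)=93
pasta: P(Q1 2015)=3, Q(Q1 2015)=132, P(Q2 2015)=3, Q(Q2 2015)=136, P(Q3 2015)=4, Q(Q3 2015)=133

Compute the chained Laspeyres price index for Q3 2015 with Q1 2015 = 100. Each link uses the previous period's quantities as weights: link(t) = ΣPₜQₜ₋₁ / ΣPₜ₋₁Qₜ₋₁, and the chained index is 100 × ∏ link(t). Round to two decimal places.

Link Q1 2015→Q2 2015:
ΣP(Q2 2015)Q(Q1 2015) = 4×12 + 4×120 + 2×110 + 3×132 = 48 + 480 + 220 + 396 = 1144
ΣP(Q1 2015)Q(Q1 2015) = 4×12 + 4×120 + 2×110 + 3×132 = 48 + 480 + 220 + 396 = 1144
link = 1144/1144 = 1.000000
Link Q2 2015→Q3 2015:
ΣP(Q3 2015)Q(Q2 2015) = 4×10 + 4×139 + 3×95 + 4×136 = 40 + 556 + 285 + 544 = 1425
ΣP(Q2 2015)Q(Q2 2015) = 4×10 + 4×139 + 2×95 + 3×136 = 40 + 556 + 190 + 408 = 1194
link = 1425/1194 = 1.193467
Chained index = 100 × 1.000000 × 1.193467 = 119.3467

119.35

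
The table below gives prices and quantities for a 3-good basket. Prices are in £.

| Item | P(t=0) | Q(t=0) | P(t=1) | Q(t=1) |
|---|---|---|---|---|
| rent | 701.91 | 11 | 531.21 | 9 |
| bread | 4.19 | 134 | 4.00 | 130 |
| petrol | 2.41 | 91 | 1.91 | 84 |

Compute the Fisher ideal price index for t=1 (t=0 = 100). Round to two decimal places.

77.19

Laspeyres component (base-period weights):
ΣP(t=1)Q(t=0) = 531.21×11 + 4.00×134 + 1.91×91 = 5843.31 + 536 + 173.81 = 6553.12
ΣP(t=0)Q(t=0) = 701.91×11 + 4.19×134 + 2.41×91 = 7721.01 + 561.46 + 219.31 = 8501.78
L = 6553.12 / 8501.78 × 100 = 77.0794
Paasche component (current-period weights):
ΣP(t=1)Q(t=1) = 531.21×9 + 4.00×130 + 1.91×84 = 4780.89 + 520 + 160.44 = 5461.33
ΣP(t=0)Q(t=1) = 701.91×9 + 4.19×130 + 2.41×84 = 6317.19 + 544.7 + 202.44 = 7064.33
P = 5461.33 / 7064.33 × 100 = 77.3085
Fisher = √(L × P) = √(77.0794 × 77.3085) = 77.1939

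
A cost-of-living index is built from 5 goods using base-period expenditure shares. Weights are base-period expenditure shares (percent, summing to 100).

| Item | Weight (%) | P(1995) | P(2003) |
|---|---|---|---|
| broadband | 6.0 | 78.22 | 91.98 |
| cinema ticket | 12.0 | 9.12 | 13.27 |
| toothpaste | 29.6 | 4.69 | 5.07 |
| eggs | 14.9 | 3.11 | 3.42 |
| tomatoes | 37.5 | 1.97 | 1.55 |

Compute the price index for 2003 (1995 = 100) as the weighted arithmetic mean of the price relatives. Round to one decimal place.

102.4

broadband: 6.0 × (91.98/78.22) = 6.0 × 1.175914 = 7.0555
cinema ticket: 12.0 × (13.27/9.12) = 12.0 × 1.455044 = 17.4605
toothpaste: 29.6 × (5.07/4.69) = 29.6 × 1.081023 = 31.9983
eggs: 14.9 × (3.42/3.11) = 14.9 × 1.099678 = 16.3852
tomatoes: 37.5 × (1.55/1.97) = 37.5 × 0.786802 = 29.5051
Index = Σ wᵢ·(p₁ᵢ/p₀ᵢ) = 7.0555 + 17.4605 + 31.9983 + 16.3852 + 29.5051 = 102.4046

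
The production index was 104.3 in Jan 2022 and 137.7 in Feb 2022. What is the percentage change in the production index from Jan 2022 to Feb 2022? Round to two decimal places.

Change = (137.7 − 104.3) / 104.3 × 100
       = 33.4 / 104.3 × 100 = 32.0230%

32.02%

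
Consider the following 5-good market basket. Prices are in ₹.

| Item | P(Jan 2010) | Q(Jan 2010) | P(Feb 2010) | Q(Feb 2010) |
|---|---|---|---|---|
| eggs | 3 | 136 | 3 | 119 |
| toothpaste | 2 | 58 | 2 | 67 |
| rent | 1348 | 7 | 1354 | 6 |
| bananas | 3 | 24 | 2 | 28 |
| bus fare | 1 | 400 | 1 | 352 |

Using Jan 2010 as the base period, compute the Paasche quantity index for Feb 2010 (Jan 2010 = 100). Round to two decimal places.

Paasche quantity index uses current-period prices as weights.
ΣP(Feb 2010)·Q(Feb 2010) = 3×119 + 2×67 + 1354×6 + 2×28 + 1×352 = 357 + 134 + 8124 + 56 + 352 = 9023
ΣP(Feb 2010)·Q(Jan 2010) = 3×136 + 2×58 + 1354×7 + 2×24 + 1×400 = 408 + 116 + 9478 + 48 + 400 = 10450
Index = 9023 / 10450 × 100 = 86.3445

86.34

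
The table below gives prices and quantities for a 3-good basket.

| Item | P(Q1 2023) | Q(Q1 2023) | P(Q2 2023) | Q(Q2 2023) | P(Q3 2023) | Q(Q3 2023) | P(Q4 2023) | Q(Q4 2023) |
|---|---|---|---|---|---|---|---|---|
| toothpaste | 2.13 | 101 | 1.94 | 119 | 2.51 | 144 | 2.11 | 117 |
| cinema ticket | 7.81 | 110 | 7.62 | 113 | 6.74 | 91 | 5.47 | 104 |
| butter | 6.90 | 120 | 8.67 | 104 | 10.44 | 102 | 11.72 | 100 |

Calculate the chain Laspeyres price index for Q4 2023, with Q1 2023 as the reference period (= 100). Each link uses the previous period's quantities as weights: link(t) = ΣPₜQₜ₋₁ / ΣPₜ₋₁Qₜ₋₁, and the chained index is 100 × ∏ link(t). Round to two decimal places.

Link Q1 2023→Q2 2023:
ΣP(Q2 2023)Q(Q1 2023) = 1.94×101 + 7.62×110 + 8.67×120 = 195.94 + 838.2 + 1040.4 = 2074.54
ΣP(Q1 2023)Q(Q1 2023) = 2.13×101 + 7.81×110 + 6.90×120 = 215.13 + 859.1 + 828 = 1902.23
link = 2074.54/1902.23 = 1.090583
Link Q2 2023→Q3 2023:
ΣP(Q3 2023)Q(Q2 2023) = 2.51×119 + 6.74×113 + 10.44×104 = 298.69 + 761.62 + 1085.76 = 2146.07
ΣP(Q2 2023)Q(Q2 2023) = 1.94×119 + 7.62×113 + 8.67×104 = 230.86 + 861.06 + 901.68 = 1993.6
link = 2146.07/1993.6 = 1.076480
Link Q3 2023→Q4 2023:
ΣP(Q4 2023)Q(Q3 2023) = 2.11×144 + 5.47×91 + 11.72×102 = 303.84 + 497.77 + 1195.44 = 1997.05
ΣP(Q3 2023)Q(Q3 2023) = 2.51×144 + 6.74×91 + 10.44×102 = 361.44 + 613.34 + 1064.88 = 2039.66
link = 1997.05/2039.66 = 0.979109
Chained index = 100 × 1.090583 × 1.076480 × 0.979109 = 114.9465

114.95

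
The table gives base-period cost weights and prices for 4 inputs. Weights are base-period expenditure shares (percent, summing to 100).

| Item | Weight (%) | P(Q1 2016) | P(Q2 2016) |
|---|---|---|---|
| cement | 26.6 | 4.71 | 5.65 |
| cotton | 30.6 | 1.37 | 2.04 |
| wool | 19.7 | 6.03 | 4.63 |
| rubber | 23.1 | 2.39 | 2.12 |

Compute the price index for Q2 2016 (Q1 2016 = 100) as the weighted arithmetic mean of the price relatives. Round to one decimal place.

cement: 26.6 × (5.65/4.71) = 26.6 × 1.199575 = 31.9087
cotton: 30.6 × (2.04/1.37) = 30.6 × 1.489051 = 45.5650
wool: 19.7 × (4.63/6.03) = 19.7 × 0.767828 = 15.1262
rubber: 23.1 × (2.12/2.39) = 23.1 × 0.887029 = 20.4904
Index = Σ wᵢ·(p₁ᵢ/p₀ᵢ) = 31.9087 + 45.5650 + 15.1262 + 20.4904 = 113.0902

113.1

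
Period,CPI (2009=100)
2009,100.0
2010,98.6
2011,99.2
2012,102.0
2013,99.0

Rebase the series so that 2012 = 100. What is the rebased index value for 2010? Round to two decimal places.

Rebased(2010) = 98.6 / 102.0 × 100 = 96.6667

96.67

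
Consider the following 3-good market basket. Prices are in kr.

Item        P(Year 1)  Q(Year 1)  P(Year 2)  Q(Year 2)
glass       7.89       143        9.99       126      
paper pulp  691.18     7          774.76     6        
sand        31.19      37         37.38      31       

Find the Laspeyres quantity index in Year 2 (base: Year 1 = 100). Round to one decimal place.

85.8

Laspeyres quantity index uses base-period prices as weights.
ΣP(Year 1)·Q(Year 2) = 7.89×126 + 691.18×6 + 31.19×31 = 994.14 + 4147.08 + 966.89 = 6108.11
ΣP(Year 1)·Q(Year 1) = 7.89×143 + 691.18×7 + 31.19×37 = 1128.27 + 4838.26 + 1154.03 = 7120.56
Index = 6108.11 / 7120.56 × 100 = 85.7813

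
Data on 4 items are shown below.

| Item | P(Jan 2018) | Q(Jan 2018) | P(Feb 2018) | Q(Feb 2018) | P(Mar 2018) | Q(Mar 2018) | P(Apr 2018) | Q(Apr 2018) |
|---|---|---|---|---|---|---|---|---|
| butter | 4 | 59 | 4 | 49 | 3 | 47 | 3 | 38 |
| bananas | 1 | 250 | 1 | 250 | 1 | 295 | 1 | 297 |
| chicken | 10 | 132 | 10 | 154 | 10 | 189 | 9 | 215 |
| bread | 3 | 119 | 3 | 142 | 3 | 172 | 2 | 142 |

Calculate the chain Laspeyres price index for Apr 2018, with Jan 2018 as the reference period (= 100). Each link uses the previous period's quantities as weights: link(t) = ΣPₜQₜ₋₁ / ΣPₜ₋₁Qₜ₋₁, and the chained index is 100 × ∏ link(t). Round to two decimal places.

Link Jan 2018→Feb 2018:
ΣP(Feb 2018)Q(Jan 2018) = 4×59 + 1×250 + 10×132 + 3×119 = 236 + 250 + 1320 + 357 = 2163
ΣP(Jan 2018)Q(Jan 2018) = 4×59 + 1×250 + 10×132 + 3×119 = 236 + 250 + 1320 + 357 = 2163
link = 2163/2163 = 1.000000
Link Feb 2018→Mar 2018:
ΣP(Mar 2018)Q(Feb 2018) = 3×49 + 1×250 + 10×154 + 3×142 = 147 + 250 + 1540 + 426 = 2363
ΣP(Feb 2018)Q(Feb 2018) = 4×49 + 1×250 + 10×154 + 3×142 = 196 + 250 + 1540 + 426 = 2412
link = 2363/2412 = 0.979685
Link Mar 2018→Apr 2018:
ΣP(Apr 2018)Q(Mar 2018) = 3×47 + 1×295 + 9×189 + 2×172 = 141 + 295 + 1701 + 344 = 2481
ΣP(Mar 2018)Q(Mar 2018) = 3×47 + 1×295 + 10×189 + 3×172 = 141 + 295 + 1890 + 516 = 2842
link = 2481/2842 = 0.872977
Chained index = 100 × 1.000000 × 0.979685 × 0.872977 = 85.5242

85.52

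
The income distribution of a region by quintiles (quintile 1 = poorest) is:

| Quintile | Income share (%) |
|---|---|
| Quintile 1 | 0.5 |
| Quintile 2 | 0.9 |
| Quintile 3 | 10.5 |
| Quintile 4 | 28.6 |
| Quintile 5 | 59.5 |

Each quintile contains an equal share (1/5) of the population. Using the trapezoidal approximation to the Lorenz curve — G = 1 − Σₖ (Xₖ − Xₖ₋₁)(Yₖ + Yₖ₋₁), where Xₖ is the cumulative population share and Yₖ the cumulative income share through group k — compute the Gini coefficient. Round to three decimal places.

Cumulative income shares Yₖ: 0.0050, 0.0140, 0.1190, 0.4050, 1.0000
Σ (Xₖ−Xₖ₋₁)(Yₖ+Yₖ₋₁) = (1/5)(0.0050+0.0000) + (1/5)(0.0140+0.0050) + (1/5)(0.1190+0.0140) + (1/5)(0.4050+0.1190) + (1/5)(1.0000+0.4050)
  = 0.0010 + 0.0038 + 0.0266 + 0.1048 + 0.2810 = 0.4172
G = 1 − 0.4172 = 0.5828

0.583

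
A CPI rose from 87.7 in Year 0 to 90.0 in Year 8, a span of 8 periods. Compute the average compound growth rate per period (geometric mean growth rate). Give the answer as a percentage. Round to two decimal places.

0.32%

Growth factor = (90.0/87.7)^(1/8) = (1.026226)^(1/8) = 1.003241
Growth rate = 1.003241 − 1 = 0.003241 = 0.3241%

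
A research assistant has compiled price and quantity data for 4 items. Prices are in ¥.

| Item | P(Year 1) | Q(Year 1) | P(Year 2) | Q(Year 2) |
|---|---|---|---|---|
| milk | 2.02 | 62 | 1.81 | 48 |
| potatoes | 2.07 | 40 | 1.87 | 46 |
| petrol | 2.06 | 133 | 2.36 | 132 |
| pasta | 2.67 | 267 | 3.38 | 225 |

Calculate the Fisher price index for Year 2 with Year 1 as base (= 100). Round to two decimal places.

Laspeyres component (base-period weights):
ΣP(Year 2)Q(Year 1) = 1.81×62 + 1.87×40 + 2.36×133 + 3.38×267 = 112.22 + 74.8 + 313.88 + 902.46 = 1403.36
ΣP(Year 1)Q(Year 1) = 2.02×62 + 2.07×40 + 2.06×133 + 2.67×267 = 125.24 + 82.8 + 273.98 + 712.89 = 1194.91
L = 1403.36 / 1194.91 × 100 = 117.4448
Paasche component (current-period weights):
ΣP(Year 2)Q(Year 2) = 1.81×48 + 1.87×46 + 2.36×132 + 3.38×225 = 86.88 + 86.02 + 311.52 + 760.5 = 1244.92
ΣP(Year 1)Q(Year 2) = 2.02×48 + 2.07×46 + 2.06×132 + 2.67×225 = 96.96 + 95.22 + 271.92 + 600.75 = 1064.85
P = 1244.92 / 1064.85 × 100 = 116.9104
Fisher = √(L × P) = √(117.4448 × 116.9104) = 117.1773

117.18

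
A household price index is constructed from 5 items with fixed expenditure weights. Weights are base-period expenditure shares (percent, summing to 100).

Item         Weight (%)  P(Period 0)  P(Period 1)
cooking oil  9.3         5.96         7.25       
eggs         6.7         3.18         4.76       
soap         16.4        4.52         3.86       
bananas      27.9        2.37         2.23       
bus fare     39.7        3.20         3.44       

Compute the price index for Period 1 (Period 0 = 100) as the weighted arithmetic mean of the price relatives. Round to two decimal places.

cooking oil: 9.3 × (7.25/5.96) = 9.3 × 1.216443 = 11.3129
eggs: 6.7 × (4.76/3.18) = 6.7 × 1.496855 = 10.0289
soap: 16.4 × (3.86/4.52) = 16.4 × 0.853982 = 14.0053
bananas: 27.9 × (2.23/2.37) = 27.9 × 0.940928 = 26.2519
bus fare: 39.7 × (3.44/3.20) = 39.7 × 1.075000 = 42.6775
Index = Σ wᵢ·(p₁ᵢ/p₀ᵢ) = 11.3129 + 10.0289 + 14.0053 + 26.2519 + 42.6775 = 104.2766

104.28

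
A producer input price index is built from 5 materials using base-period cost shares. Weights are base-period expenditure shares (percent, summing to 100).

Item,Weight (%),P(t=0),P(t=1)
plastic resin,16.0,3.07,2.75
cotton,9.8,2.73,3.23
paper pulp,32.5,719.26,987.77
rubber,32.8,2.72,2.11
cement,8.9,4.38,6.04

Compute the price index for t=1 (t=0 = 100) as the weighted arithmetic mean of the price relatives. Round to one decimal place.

plastic resin: 16.0 × (2.75/3.07) = 16.0 × 0.895765 = 14.3322
cotton: 9.8 × (3.23/2.73) = 9.8 × 1.183150 = 11.5949
paper pulp: 32.5 × (987.77/719.26) = 32.5 × 1.373314 = 44.6327
rubber: 32.8 × (2.11/2.72) = 32.8 × 0.775735 = 25.4441
cement: 8.9 × (6.04/4.38) = 8.9 × 1.378995 = 12.2731
Index = Σ wᵢ·(p₁ᵢ/p₀ᵢ) = 14.3322 + 11.5949 + 44.6327 + 25.4441 + 12.2731 = 108.2770

108.3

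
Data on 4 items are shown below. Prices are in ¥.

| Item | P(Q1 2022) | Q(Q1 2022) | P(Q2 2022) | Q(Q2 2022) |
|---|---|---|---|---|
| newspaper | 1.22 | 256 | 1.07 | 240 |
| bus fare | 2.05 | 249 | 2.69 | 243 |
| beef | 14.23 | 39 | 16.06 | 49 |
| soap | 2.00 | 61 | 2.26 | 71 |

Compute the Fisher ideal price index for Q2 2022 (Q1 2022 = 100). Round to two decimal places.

Laspeyres component (base-period weights):
ΣP(Q2 2022)Q(Q1 2022) = 1.07×256 + 2.69×249 + 16.06×39 + 2.26×61 = 273.92 + 669.81 + 626.34 + 137.86 = 1707.93
ΣP(Q1 2022)Q(Q1 2022) = 1.22×256 + 2.05×249 + 14.23×39 + 2.00×61 = 312.32 + 510.45 + 554.97 + 122 = 1499.74
L = 1707.93 / 1499.74 × 100 = 113.8817
Paasche component (current-period weights):
ΣP(Q2 2022)Q(Q2 2022) = 1.07×240 + 2.69×243 + 16.06×49 + 2.26×71 = 256.8 + 653.67 + 786.94 + 160.46 = 1857.87
ΣP(Q1 2022)Q(Q2 2022) = 1.22×240 + 2.05×243 + 14.23×49 + 2.00×71 = 292.8 + 498.15 + 697.27 + 142 = 1630.22
P = 1857.87 / 1630.22 × 100 = 113.9644
Fisher = √(L × P) = √(113.8817 × 113.9644) = 113.9230

113.92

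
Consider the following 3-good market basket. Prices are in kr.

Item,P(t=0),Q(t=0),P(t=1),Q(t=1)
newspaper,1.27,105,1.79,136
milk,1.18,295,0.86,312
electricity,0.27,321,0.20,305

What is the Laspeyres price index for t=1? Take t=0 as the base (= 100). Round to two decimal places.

89.04

Laspeyres price index uses base-period quantities as weights.
ΣP(t=1)·Q(t=0) = 1.79×105 + 0.86×295 + 0.20×321 = 187.95 + 253.7 + 64.2 = 505.85
ΣP(t=0)·Q(t=0) = 1.27×105 + 1.18×295 + 0.27×321 = 133.35 + 348.1 + 86.67 = 568.12
Index = 505.85 / 568.12 × 100 = 89.0393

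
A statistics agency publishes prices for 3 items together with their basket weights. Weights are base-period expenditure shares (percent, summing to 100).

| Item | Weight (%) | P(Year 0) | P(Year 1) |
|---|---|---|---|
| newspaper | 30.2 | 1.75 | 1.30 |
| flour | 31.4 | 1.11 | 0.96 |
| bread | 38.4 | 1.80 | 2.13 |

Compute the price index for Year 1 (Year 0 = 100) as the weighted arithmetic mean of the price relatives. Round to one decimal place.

newspaper: 30.2 × (1.30/1.75) = 30.2 × 0.742857 = 22.4343
flour: 31.4 × (0.96/1.11) = 31.4 × 0.864865 = 27.1568
bread: 38.4 × (2.13/1.80) = 38.4 × 1.183333 = 45.4400
Index = Σ wᵢ·(p₁ᵢ/p₀ᵢ) = 22.4343 + 27.1568 + 45.4400 = 95.0310

95.0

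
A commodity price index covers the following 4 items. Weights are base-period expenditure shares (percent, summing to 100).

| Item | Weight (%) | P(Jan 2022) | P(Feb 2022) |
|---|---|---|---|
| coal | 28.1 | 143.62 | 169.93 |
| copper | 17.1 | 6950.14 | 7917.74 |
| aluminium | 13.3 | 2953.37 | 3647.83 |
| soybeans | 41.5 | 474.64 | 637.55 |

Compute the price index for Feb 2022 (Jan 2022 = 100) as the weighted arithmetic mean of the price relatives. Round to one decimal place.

coal: 28.1 × (169.93/143.62) = 28.1 × 1.183192 = 33.2477
copper: 17.1 × (7917.74/6950.14) = 17.1 × 1.139220 = 19.4807
aluminium: 13.3 × (3647.83/2953.37) = 13.3 × 1.235142 = 16.4274
soybeans: 41.5 × (637.55/474.64) = 41.5 × 1.343229 = 55.7440
Index = Σ wᵢ·(p₁ᵢ/p₀ᵢ) = 33.2477 + 19.4807 + 16.4274 + 55.7440 = 124.8997

124.9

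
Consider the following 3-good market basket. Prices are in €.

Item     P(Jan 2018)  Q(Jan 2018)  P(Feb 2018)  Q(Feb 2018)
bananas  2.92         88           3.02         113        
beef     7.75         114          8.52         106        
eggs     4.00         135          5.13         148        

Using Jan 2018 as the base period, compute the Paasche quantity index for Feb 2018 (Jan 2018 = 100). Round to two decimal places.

103.84

Paasche quantity index uses current-period prices as weights.
ΣP(Feb 2018)·Q(Feb 2018) = 3.02×113 + 8.52×106 + 5.13×148 = 341.26 + 903.12 + 759.24 = 2003.62
ΣP(Feb 2018)·Q(Jan 2018) = 3.02×88 + 8.52×114 + 5.13×135 = 265.76 + 971.28 + 692.55 = 1929.59
Index = 2003.62 / 1929.59 × 100 = 103.8366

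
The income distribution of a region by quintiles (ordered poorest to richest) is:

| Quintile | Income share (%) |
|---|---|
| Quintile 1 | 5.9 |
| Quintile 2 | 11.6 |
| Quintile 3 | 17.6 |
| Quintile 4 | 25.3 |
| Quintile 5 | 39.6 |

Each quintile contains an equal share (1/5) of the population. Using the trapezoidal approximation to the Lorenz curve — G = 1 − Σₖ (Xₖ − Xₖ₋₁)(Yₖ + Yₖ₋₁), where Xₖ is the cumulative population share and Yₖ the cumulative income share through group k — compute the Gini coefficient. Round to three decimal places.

Cumulative income shares Yₖ: 0.0590, 0.1750, 0.3510, 0.6040, 1.0000
Σ (Xₖ−Xₖ₋₁)(Yₖ+Yₖ₋₁) = (1/5)(0.0590+0.0000) + (1/5)(0.1750+0.0590) + (1/5)(0.3510+0.1750) + (1/5)(0.6040+0.3510) + (1/5)(1.0000+0.6040)
  = 0.0118 + 0.0468 + 0.1052 + 0.1910 + 0.3208 = 0.6756
G = 1 − 0.6756 = 0.3244

0.324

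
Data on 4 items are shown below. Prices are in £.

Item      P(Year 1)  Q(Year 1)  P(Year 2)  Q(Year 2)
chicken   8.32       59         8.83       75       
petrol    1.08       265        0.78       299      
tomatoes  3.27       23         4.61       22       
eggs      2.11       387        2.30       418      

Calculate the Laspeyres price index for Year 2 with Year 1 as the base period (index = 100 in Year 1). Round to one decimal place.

103.3

Laspeyres price index uses base-period quantities as weights.
ΣP(Year 2)·Q(Year 1) = 8.83×59 + 0.78×265 + 4.61×23 + 2.30×387 = 520.97 + 206.7 + 106.03 + 890.1 = 1723.8
ΣP(Year 1)·Q(Year 1) = 8.32×59 + 1.08×265 + 3.27×23 + 2.11×387 = 490.88 + 286.2 + 75.21 + 816.57 = 1668.86
Index = 1723.8 / 1668.86 × 100 = 103.2921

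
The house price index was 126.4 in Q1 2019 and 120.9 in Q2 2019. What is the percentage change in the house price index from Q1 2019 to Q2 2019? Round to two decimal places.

-4.35%

Change = (120.9 − 126.4) / 126.4 × 100
       = -5.5 / 126.4 × 100 = -4.3513%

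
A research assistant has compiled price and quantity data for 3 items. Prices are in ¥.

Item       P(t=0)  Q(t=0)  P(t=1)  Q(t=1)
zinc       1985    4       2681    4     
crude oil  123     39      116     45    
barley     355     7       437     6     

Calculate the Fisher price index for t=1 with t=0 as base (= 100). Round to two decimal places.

119.62

Laspeyres component (base-period weights):
ΣP(t=1)Q(t=0) = 2681×4 + 116×39 + 437×7 = 10724 + 4524 + 3059 = 18307
ΣP(t=0)Q(t=0) = 1985×4 + 123×39 + 355×7 = 7940 + 4797 + 2485 = 15222
L = 18307 / 15222 × 100 = 120.2667
Paasche component (current-period weights):
ΣP(t=1)Q(t=1) = 2681×4 + 116×45 + 437×6 = 10724 + 5220 + 2622 = 18566
ΣP(t=0)Q(t=1) = 1985×4 + 123×45 + 355×6 = 7940 + 5535 + 2130 = 15605
P = 18566 / 15605 × 100 = 118.9747
Fisher = √(L × P) = √(120.2667 × 118.9747) = 119.6190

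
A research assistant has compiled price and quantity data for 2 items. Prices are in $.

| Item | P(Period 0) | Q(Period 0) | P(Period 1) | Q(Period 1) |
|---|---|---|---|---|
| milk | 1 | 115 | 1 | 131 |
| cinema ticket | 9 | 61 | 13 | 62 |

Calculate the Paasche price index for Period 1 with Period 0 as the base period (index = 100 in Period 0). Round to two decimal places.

Paasche price index uses current-period quantities as weights.
ΣP(Period 1)·Q(Period 1) = 1×131 + 13×62 = 131 + 806 = 937
ΣP(Period 0)·Q(Period 1) = 1×131 + 9×62 = 131 + 558 = 689
Index = 937 / 689 × 100 = 135.9942

135.99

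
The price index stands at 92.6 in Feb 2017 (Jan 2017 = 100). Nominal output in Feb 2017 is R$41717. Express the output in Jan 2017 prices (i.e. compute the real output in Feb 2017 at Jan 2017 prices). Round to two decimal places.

45050.76

Real = Nominal ÷ (Index/100) = 41717 ÷ (92.6/100)
     = 41717 ÷ 0.926 = 45050.7559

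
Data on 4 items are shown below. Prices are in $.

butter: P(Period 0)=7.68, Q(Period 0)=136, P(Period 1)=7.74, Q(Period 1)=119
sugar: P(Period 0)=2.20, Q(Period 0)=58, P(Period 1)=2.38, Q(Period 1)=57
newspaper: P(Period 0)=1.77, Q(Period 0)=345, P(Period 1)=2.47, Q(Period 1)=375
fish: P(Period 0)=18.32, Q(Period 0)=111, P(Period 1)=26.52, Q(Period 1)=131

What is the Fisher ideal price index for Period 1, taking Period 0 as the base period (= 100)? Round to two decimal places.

131.83

Laspeyres component (base-period weights):
ΣP(Period 1)Q(Period 0) = 7.74×136 + 2.38×58 + 2.47×345 + 26.52×111 = 1052.64 + 138.04 + 852.15 + 2943.72 = 4986.55
ΣP(Period 0)Q(Period 0) = 7.68×136 + 2.20×58 + 1.77×345 + 18.32×111 = 1044.48 + 127.6 + 610.65 + 2033.52 = 3816.25
L = 4986.55 / 3816.25 × 100 = 130.6662
Paasche component (current-period weights):
ΣP(Period 1)Q(Period 1) = 7.74×119 + 2.38×57 + 2.47×375 + 26.52×131 = 921.06 + 135.66 + 926.25 + 3474.12 = 5457.09
ΣP(Period 0)Q(Period 1) = 7.68×119 + 2.20×57 + 1.77×375 + 18.32×131 = 913.92 + 125.4 + 663.75 + 2399.92 = 4102.99
P = 5457.09 / 4102.99 × 100 = 133.0028
Fisher = √(L × P) = √(130.6662 × 133.0028) = 131.8293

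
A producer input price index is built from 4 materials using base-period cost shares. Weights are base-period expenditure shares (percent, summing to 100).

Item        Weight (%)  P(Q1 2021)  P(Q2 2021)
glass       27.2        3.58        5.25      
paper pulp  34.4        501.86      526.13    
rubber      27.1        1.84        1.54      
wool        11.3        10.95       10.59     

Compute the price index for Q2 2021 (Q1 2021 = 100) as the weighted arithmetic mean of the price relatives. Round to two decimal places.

109.56

glass: 27.2 × (5.25/3.58) = 27.2 × 1.466480 = 39.8883
paper pulp: 34.4 × (526.13/501.86) = 34.4 × 1.048360 = 36.0636
rubber: 27.1 × (1.54/1.84) = 27.1 × 0.836957 = 22.6815
wool: 11.3 × (10.59/10.95) = 11.3 × 0.967123 = 10.9285
Index = Σ wᵢ·(p₁ᵢ/p₀ᵢ) = 39.8883 + 36.0636 + 22.6815 + 10.9285 = 109.5619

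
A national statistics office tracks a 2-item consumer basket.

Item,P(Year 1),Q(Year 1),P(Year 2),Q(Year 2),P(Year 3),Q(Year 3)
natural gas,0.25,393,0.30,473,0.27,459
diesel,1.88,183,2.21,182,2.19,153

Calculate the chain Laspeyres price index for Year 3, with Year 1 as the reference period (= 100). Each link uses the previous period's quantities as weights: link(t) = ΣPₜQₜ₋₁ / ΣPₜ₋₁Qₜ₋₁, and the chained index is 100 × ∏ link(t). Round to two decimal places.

114.23

Link Year 1→Year 2:
ΣP(Year 2)Q(Year 1) = 0.30×393 + 2.21×183 = 117.9 + 404.43 = 522.33
ΣP(Year 1)Q(Year 1) = 0.25×393 + 1.88×183 = 98.25 + 344.04 = 442.29
link = 522.33/442.29 = 1.180967
Link Year 2→Year 3:
ΣP(Year 3)Q(Year 2) = 0.27×473 + 2.19×182 = 127.71 + 398.58 = 526.29
ΣP(Year 2)Q(Year 2) = 0.30×473 + 2.21×182 = 141.9 + 402.22 = 544.12
link = 526.29/544.12 = 0.967231
Chained index = 100 × 1.180967 × 0.967231 = 114.2269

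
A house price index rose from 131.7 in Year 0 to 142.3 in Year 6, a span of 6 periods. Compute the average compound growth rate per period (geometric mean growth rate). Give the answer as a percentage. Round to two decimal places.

Growth factor = (142.3/131.7)^(1/6) = (1.080486)^(1/6) = 1.012985
Growth rate = 1.012985 − 1 = 0.012985 = 1.2985%

1.30%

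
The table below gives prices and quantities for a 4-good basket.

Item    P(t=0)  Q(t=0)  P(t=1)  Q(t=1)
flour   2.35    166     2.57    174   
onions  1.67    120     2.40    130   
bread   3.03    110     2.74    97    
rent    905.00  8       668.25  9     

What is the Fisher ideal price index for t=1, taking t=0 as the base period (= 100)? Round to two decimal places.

77.79

Laspeyres component (base-period weights):
ΣP(t=1)Q(t=0) = 2.57×166 + 2.40×120 + 2.74×110 + 668.25×8 = 426.62 + 288 + 301.4 + 5346 = 6362.02
ΣP(t=0)Q(t=0) = 2.35×166 + 1.67×120 + 3.03×110 + 905.00×8 = 390.1 + 200.4 + 333.3 + 7240 = 8163.8
L = 6362.02 / 8163.8 × 100 = 77.9296
Paasche component (current-period weights):
ΣP(t=1)Q(t=1) = 2.57×174 + 2.40×130 + 2.74×97 + 668.25×9 = 447.18 + 312 + 265.78 + 6014.25 = 7039.21
ΣP(t=0)Q(t=1) = 2.35×174 + 1.67×130 + 3.03×97 + 905.00×9 = 408.9 + 217.1 + 293.91 + 8145 = 9064.91
P = 7039.21 / 9064.91 × 100 = 77.6534
Fisher = √(L × P) = √(77.9296 × 77.6534) = 77.7914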